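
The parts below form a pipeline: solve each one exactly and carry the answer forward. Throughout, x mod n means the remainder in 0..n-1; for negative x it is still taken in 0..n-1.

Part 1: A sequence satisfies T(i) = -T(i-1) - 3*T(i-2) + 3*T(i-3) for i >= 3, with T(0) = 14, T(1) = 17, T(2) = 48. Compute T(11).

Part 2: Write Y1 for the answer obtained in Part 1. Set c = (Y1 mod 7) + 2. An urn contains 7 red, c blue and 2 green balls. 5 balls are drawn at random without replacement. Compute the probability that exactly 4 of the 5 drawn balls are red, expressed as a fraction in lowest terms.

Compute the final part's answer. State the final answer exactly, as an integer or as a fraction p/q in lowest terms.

70/429

Part 1: T(3) = -1*(48) - 3*(17) + 3*(14) = -57; iterating: T(3)=-57, T(4)=-36, T(5)=351, T(6)=-414, T(7)=-747, T(8)=3042, T(9)=-2043, T(10)=-9324, T(11)=24579; answer 24579
Part 2: Y1 = 24579; c = 4; total draws C(13,5) = 1287; favorable C(7,4)*C(6,1) = 210; P = 70/429; answer 70/429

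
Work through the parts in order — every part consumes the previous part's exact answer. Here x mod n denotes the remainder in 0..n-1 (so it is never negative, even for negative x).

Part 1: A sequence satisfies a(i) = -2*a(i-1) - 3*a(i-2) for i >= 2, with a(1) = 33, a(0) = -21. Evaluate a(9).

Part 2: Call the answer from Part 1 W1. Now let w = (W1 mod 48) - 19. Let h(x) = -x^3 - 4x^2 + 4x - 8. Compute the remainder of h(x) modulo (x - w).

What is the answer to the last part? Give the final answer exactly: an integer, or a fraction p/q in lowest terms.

Part 1: a(2) = -2*(33) - 3*(-21) = -3; iterating: a(2)=-3, a(3)=-93, a(4)=195, a(5)=-111, a(6)=-363, a(7)=1059, a(8)=-1029, a(9)=-1119; answer -1119
Part 2: W1 = -1119; w = 14; remainder = value at the root: -1*(14)^3 - 4*(14)^2 + 4*(14)^1 - 8 = (-2744) + (-784) + (56) + (-8) = -3480; answer -3480

-3480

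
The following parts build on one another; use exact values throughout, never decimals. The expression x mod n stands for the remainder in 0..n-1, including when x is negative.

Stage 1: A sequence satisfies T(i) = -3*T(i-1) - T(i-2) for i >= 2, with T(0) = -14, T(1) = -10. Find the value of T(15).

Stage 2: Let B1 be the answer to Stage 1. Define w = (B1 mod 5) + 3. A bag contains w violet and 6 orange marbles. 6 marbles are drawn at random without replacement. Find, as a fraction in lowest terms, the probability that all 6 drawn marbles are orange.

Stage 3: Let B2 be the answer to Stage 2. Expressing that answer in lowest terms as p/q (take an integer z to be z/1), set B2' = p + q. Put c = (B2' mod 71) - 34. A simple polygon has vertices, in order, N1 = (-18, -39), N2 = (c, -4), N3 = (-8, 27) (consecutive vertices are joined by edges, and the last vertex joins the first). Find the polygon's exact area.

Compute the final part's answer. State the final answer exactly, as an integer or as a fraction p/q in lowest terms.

1574

Stage 1: T(2) = -3*(-10) - 1*(-14) = 44; iterating: T(2)=44, T(3)=-122, T(4)=322, T(5)=-844, T(6)=2210, T(7)=-5786, T(8)=15148, T(9)=-39658, T(10)=103826, T(11)=-271820, T(12)=711634, T(13)=-1863082, T(14)=4877612, T(15)=-12769754; answer -12769754
Stage 2: B1 = -12769754; w = 4; total draws C(10,6) = 210; favorable C(6,6) = 1; P = 1/210; answer 1/210
Stage 3: B2 = 1/210; threaded value p + q = 211; c = 35; cross terms: (-18*-4 - 35*-39)=1437, (35*27 - -8*-4)=913, (-8*-39 - -18*27)=798; twice the area = |3148| = 3148; area = 1574; answer 1574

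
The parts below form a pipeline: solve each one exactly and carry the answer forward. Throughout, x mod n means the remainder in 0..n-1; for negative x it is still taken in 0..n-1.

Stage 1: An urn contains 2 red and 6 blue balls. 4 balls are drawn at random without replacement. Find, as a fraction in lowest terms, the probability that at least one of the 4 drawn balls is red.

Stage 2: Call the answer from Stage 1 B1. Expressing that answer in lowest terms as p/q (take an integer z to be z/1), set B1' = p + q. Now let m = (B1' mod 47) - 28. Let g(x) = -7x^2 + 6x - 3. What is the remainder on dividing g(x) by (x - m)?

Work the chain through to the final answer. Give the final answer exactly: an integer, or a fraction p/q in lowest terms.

Stage 1: total draws C(8,4) = 70; complement C(6,4) = 15; favorable 70 - 15 = 55; P = 11/14; answer 11/14
Stage 2: B1 = 11/14; threaded value p + q = 25; m = -3; remainder = value at the root: -7*(-3)^2 + 6*(-3)^1 - 3 = (-63) + (-18) + (-3) = -84; answer -84

-84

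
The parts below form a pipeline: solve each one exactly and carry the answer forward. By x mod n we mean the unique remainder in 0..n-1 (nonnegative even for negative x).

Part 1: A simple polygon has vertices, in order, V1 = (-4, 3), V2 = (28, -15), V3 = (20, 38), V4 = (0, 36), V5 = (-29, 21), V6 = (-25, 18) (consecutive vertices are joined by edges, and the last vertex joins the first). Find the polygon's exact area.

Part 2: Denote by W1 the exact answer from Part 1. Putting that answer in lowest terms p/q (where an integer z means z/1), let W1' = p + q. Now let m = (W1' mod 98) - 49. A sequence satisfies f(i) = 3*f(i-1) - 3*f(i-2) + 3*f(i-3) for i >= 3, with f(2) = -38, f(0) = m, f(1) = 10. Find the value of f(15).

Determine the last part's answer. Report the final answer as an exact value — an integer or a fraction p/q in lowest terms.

-11178

Part 1: cross terms: (-4*-15 - 28*3)=-24, (28*38 - 20*-15)=1364, (20*36 - 0*38)=720, (0*21 - -29*36)=1044, (-29*18 - -25*21)=3, (-25*3 - -4*18)=-3; twice the area = |3104| = 3104; area = 1552; answer 1552
Part 2: W1 = 1552; threaded value p + q = 1553; m = 34; f(3) = 3*(-38) - 3*(10) + 3*(34) = -42; iterating: f(3)=-42, f(4)=18, f(5)=66, f(6)=18, f(7)=-90, f(8)=-126, f(9)=-54, f(10)=-54, f(11)=-378, f(12)=-1134, f(13)=-2430, f(14)=-5022, f(15)=-11178; answer -11178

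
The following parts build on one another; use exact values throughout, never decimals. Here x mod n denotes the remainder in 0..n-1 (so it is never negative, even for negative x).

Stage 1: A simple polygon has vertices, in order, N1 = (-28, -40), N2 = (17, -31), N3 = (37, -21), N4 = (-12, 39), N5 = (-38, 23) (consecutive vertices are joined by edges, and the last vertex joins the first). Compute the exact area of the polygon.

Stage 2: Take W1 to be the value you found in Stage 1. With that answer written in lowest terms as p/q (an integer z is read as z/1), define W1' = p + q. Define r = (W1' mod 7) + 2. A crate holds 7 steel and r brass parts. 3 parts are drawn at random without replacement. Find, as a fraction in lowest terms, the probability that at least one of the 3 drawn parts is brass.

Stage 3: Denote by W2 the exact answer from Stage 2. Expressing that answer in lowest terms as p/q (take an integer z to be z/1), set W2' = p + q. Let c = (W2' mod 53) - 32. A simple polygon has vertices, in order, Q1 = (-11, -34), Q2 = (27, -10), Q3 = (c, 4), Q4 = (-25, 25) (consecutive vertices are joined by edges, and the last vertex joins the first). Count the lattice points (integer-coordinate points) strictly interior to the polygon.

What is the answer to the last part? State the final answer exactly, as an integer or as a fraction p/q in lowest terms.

Stage 1: cross terms: (-28*-31 - 17*-40)=1548, (17*-21 - 37*-31)=790, (37*39 - -12*-21)=1191, (-12*23 - -38*39)=1206, (-38*-40 - -28*23)=2164; twice the area = |6899| = 6899; area = 6899/2; answer 6899/2
Stage 2: W1 = 6899/2; threaded value p + q = 6901; r = 8; total draws C(15,3) = 455; complement C(7,3) = 35; favorable 455 - 35 = 420; P = 12/13; answer 12/13
Stage 3: W2 = 12/13; threaded value p + q = 25; c = -7; cross terms: (-11*-10 - 27*-34)=1028, (27*4 - -7*-10)=38, (-7*25 - -25*4)=-75, (-25*-34 - -11*25)=1125; twice the area = |2116| = 2116; area = 1058; boundary points = 2 + 2 + 3 + 1 = 8; strictly interior points = area - boundary/2 + 1 = 1055; answer 1055

1055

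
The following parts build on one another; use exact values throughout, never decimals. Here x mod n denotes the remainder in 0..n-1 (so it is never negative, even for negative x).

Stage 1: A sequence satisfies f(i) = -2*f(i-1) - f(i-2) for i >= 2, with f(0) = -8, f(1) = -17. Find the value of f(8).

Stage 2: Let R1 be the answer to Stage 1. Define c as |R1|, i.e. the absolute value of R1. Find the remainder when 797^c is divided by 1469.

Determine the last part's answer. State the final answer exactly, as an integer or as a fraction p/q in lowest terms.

Stage 1: f(2) = -2*(-17) - 1*(-8) = 42; iterating: f(2)=42, f(3)=-67, f(4)=92, f(5)=-117, f(6)=142, f(7)=-167, f(8)=192; answer 192
Stage 2: R1 = 192; c = 192; squarings mod 1469: 797^1=797, 797^2=601, 797^4=1296, 797^8=549, 797^16=256, 797^32=900, 797^64=581, 797^128=1160; 797^192 = 797^64 * 797^128 = 1158 (mod 1469); answer 1158

1158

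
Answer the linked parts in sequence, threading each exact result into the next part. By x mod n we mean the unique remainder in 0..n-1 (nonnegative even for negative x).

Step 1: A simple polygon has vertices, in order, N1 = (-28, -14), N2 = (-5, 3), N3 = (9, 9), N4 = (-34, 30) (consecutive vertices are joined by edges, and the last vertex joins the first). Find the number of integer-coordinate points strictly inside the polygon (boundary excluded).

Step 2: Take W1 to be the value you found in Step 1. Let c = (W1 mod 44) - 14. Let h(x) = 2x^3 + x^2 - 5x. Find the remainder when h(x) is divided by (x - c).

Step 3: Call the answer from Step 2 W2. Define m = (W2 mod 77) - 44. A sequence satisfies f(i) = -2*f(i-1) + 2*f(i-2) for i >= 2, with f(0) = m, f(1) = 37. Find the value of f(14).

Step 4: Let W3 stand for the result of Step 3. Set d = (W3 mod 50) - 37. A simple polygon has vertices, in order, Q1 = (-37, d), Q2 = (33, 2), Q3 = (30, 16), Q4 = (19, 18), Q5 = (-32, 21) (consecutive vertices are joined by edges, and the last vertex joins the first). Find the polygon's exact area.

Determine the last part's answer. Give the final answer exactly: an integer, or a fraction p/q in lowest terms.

2837/2

Step 1: cross terms: (-28*3 - -5*-14)=-154, (-5*9 - 9*3)=-72, (9*30 - -34*9)=576, (-34*-14 - -28*30)=1316; twice the area = |1666| = 1666; area = 833; boundary points = 1 + 2 + 1 + 2 = 6; strictly interior points = area - boundary/2 + 1 = 831; answer 831
Step 2: W1 = 831; c = 25; remainder = value at the root: 2*(25)^3 + 1*(25)^2 - 5*(25)^1 = (31250) + (625) + (-125) = 31750; answer 31750
Step 3: W2 = 31750; m = -18; f(2) = -2*(37) + 2*(-18) = -110; iterating: f(2)=-110, f(3)=294, f(4)=-808, f(5)=2204, f(6)=-6024, f(7)=16456, f(8)=-44960, f(9)=122832, f(10)=-335584, f(11)=916832, f(12)=-2504832, f(13)=6843328, f(14)=-18696320; answer -18696320
Step 4: W3 = -18696320; d = -7; cross terms: (-37*2 - 33*-7)=157, (33*16 - 30*2)=468, (30*18 - 19*16)=236, (19*21 - -32*18)=975, (-32*-7 - -37*21)=1001; twice the area = |2837| = 2837; area = 2837/2; answer 2837/2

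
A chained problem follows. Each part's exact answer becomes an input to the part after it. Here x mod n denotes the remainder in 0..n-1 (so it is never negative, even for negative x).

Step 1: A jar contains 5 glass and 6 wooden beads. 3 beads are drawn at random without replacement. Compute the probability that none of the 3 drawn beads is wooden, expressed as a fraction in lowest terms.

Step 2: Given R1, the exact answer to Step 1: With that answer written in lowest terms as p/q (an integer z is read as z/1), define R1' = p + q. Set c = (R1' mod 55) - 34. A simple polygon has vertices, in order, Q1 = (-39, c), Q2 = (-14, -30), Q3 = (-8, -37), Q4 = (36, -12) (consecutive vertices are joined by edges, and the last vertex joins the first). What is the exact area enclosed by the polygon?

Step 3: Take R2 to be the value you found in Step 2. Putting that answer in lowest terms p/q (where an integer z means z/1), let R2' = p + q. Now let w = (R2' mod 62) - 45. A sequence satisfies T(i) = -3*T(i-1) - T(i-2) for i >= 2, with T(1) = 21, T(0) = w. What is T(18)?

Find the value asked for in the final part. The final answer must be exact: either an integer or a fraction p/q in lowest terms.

Step 1: total draws C(11,3) = 165; favorable C(5,3) = 10; P = 2/33; answer 2/33
Step 2: R1 = 2/33; threaded value p + q = 35; c = 1; cross terms: (-39*-30 - -14*1)=1184, (-14*-37 - -8*-30)=278, (-8*-12 - 36*-37)=1428, (36*1 - -39*-12)=-432; twice the area = |2458| = 2458; area = 1229; answer 1229
Step 3: R2 = 1229; threaded value p + q = 1230; w = 7; T(2) = -3*(21) - 1*(7) = -70; iterating: T(2)=-70, T(3)=189, T(4)=-497, T(5)=1302, T(6)=-3409, T(7)=8925, T(8)=-23366, T(9)=61173, T(10)=-160153, T(11)=419286, T(12)=-1097705, T(13)=2873829, T(14)=-7523782, T(15)=19697517, T(16)=-51568769, T(17)=135008790, T(18)=-353457601; answer -353457601

-353457601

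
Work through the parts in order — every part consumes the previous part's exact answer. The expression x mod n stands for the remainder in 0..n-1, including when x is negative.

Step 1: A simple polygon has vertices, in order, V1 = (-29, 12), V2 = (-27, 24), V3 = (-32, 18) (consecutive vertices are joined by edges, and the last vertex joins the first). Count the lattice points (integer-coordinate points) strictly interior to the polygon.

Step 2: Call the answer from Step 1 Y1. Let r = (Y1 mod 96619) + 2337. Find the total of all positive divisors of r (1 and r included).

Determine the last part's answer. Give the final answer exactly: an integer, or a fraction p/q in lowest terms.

Step 1: cross terms: (-29*24 - -27*12)=-372, (-27*18 - -32*24)=282, (-32*12 - -29*18)=138; twice the area = |48| = 48; area = 24; boundary points = 2 + 1 + 3 = 6; strictly interior points = area - boundary/2 + 1 = 22; answer 22
Step 2: Y1 = 22; r = 2359; 2359 = 7 * 337; sigma = (1 + 7) * (1 + 337) = 8 * 338 = 2704; answer 2704

2704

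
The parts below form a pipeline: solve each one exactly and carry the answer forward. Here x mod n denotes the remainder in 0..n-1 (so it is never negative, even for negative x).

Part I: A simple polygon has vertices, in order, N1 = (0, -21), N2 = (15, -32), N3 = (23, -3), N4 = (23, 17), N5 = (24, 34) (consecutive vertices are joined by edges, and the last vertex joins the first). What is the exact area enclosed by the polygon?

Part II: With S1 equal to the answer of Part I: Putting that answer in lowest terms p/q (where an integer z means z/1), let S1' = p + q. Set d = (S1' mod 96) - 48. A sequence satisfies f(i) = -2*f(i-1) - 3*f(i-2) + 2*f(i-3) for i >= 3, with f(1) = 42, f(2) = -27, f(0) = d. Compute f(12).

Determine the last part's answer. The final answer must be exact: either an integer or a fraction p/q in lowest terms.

53265

Part I: cross terms: (0*-32 - 15*-21)=315, (15*-3 - 23*-32)=691, (23*17 - 23*-3)=460, (23*34 - 24*17)=374, (24*-21 - 0*34)=-504; twice the area = |1336| = 1336; area = 668; answer 668
Part II: S1 = 668; threaded value p + q = 669; d = 45; f(3) = -2*(-27) - 3*(42) + 2*(45) = 18; iterating: f(3)=18, f(4)=129, f(5)=-366, f(6)=381, f(7)=594, f(8)=-3063, f(9)=5106, f(10)=165, f(11)=-21774, f(12)=53265; answer 53265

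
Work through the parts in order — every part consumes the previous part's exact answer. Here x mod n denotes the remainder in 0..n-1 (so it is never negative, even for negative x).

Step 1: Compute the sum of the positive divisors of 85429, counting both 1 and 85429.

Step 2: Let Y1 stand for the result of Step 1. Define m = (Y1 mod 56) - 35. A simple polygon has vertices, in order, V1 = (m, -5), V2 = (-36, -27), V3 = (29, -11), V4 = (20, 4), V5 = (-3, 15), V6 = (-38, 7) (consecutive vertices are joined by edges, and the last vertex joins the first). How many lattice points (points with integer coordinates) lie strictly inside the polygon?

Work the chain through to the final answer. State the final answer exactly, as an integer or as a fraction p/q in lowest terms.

Step 1: 85429 is prime, so its only divisors are 1 and 85429; sigma = 1 + 85429 = 85430; answer 85430
Step 2: Y1 = 85430; m = -5; cross terms: (-5*-27 - -36*-5)=-45, (-36*-11 - 29*-27)=1179, (29*4 - 20*-11)=336, (20*15 - -3*4)=312, (-3*7 - -38*15)=549, (-38*-5 - -5*7)=225; twice the area = |2556| = 2556; area = 1278; boundary points = 1 + 1 + 3 + 1 + 1 + 3 = 10; strictly interior points = area - boundary/2 + 1 = 1274; answer 1274

1274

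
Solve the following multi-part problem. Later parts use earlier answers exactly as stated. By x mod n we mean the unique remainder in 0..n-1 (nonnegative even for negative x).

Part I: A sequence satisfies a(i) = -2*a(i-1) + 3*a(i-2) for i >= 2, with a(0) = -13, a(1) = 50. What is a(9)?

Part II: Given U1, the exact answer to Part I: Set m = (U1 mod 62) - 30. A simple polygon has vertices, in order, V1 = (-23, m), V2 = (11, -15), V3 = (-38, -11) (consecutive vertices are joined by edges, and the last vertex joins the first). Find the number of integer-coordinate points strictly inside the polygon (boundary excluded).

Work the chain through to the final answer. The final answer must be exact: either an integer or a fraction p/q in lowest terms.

189

Part I: a(2) = -2*(50) + 3*(-13) = -139; iterating: a(2)=-139, a(3)=428, a(4)=-1273, a(5)=3830, a(6)=-11479, a(7)=34448, a(8)=-103333, a(9)=310010; answer 310010
Part II: U1 = 310010; m = -20; cross terms: (-23*-15 - 11*-20)=565, (11*-11 - -38*-15)=-691, (-38*-20 - -23*-11)=507; twice the area = |381| = 381; area = 381/2; boundary points = 1 + 1 + 3 = 5; strictly interior points = area - boundary/2 + 1 = 189; answer 189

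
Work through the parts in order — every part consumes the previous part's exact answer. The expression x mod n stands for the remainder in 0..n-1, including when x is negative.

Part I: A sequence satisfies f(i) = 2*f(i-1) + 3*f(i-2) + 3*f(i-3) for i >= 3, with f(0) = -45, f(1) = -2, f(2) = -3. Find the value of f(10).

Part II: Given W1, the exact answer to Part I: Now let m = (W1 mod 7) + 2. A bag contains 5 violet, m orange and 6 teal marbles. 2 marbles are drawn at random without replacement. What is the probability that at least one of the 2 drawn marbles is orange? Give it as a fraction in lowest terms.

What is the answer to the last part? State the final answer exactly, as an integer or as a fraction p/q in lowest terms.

Part I: f(3) = 2*(-3) + 3*(-2) + 3*(-45) = -147; iterating: f(3)=-147, f(4)=-309, f(5)=-1068, f(6)=-3504, f(7)=-11139, f(8)=-35994, f(9)=-115917, f(10)=-373233; answer -373233
Part II: W1 = -373233; m = 2; total draws C(13,2) = 78; complement C(11,2) = 55; favorable 78 - 55 = 23; P = 23/78; answer 23/78

23/78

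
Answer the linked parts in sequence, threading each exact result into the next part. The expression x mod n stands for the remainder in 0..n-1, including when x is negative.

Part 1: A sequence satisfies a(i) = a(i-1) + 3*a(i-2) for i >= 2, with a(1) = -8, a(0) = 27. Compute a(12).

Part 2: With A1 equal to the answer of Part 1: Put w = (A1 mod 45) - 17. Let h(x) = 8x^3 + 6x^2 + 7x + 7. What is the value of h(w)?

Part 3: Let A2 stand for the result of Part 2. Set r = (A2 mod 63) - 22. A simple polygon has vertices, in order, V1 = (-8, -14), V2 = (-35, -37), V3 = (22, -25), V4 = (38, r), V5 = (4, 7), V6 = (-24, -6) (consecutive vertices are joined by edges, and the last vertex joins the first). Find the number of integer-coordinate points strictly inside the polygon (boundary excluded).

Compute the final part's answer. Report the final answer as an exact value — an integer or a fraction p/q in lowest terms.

1403

Part 1: a(2) = 1*(-8) + 3*(27) = 73; iterating: a(2)=73, a(3)=49, a(4)=268, a(5)=415, a(6)=1219, a(7)=2464, a(8)=6121, a(9)=13513, a(10)=31876, a(11)=72415, a(12)=168043; answer 168043
Part 2: A1 = 168043; w = -4; 8*(-4)^3 + 6*(-4)^2 + 7*(-4)^1 + 7 = (-512) + (96) + (-28) + (7) = -437; answer -437
Part 3: A2 = -437; r = -18; cross terms: (-8*-37 - -35*-14)=-194, (-35*-25 - 22*-37)=1689, (22*-18 - 38*-25)=554, (38*7 - 4*-18)=338, (4*-6 - -24*7)=144, (-24*-14 - -8*-6)=288; twice the area = |2819| = 2819; area = 2819/2; boundary points = 1 + 3 + 1 + 1 + 1 + 8 = 15; strictly interior points = area - boundary/2 + 1 = 1403; answer 1403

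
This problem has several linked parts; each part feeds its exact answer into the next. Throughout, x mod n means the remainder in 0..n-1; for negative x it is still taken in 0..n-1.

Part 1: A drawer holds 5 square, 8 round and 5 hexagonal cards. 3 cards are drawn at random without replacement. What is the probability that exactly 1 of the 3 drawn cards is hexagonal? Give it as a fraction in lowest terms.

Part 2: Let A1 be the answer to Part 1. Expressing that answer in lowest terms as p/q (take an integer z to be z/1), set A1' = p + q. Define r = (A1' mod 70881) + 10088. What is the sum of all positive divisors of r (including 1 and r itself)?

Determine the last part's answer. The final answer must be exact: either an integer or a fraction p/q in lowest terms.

Part 1: total draws C(18,3) = 816; favorable C(5,1)*C(13,2) = 390; P = 65/136; answer 65/136
Part 2: A1 = 65/136; threaded value p + q = 201; r = 10289; 10289 is prime, so its only divisors are 1 and 10289; sigma = 1 + 10289 = 10290; answer 10290

10290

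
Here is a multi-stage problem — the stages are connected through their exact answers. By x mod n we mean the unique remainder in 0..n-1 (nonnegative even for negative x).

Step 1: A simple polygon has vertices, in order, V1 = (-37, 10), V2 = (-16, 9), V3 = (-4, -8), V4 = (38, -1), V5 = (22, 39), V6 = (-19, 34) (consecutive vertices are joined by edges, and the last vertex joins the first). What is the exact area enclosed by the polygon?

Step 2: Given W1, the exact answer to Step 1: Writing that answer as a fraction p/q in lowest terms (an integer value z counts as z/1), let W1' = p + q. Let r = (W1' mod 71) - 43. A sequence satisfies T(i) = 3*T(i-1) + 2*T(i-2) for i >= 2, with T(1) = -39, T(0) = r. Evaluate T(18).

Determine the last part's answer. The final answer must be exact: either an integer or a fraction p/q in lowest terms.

-71153948969

Step 1: cross terms: (-37*9 - -16*10)=-173, (-16*-8 - -4*9)=164, (-4*-1 - 38*-8)=308, (38*39 - 22*-1)=1504, (22*34 - -19*39)=1489, (-19*10 - -37*34)=1068; twice the area = |4360| = 4360; area = 2180; answer 2180
Step 2: W1 = 2180; threaded value p + q = 2181; r = 8; T(2) = 3*(-39) + 2*(8) = -101; iterating: T(2)=-101, T(3)=-381, T(4)=-1345, T(5)=-4797, T(6)=-17081, T(7)=-60837, T(8)=-216673, T(9)=-771693, T(10)=-2748425, T(11)=-9788661, T(12)=-34862833, T(13)=-124165821, T(14)=-442223129, T(15)=-1575001029, T(16)=-5609449345, T(17)=-19978350093, T(18)=-71153948969; answer -71153948969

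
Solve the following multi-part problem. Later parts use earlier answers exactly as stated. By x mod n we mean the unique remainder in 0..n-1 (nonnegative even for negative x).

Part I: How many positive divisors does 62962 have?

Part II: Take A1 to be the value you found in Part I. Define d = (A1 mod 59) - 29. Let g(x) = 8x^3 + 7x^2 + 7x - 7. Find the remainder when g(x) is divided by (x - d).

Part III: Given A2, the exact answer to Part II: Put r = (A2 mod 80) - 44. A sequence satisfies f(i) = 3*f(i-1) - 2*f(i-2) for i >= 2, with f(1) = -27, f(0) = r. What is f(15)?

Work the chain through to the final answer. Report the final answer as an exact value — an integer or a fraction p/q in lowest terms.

Part I: 62962 = 2 * 31481; number of divisors = (1+1) * (1+1) = 4; answer 4
Part II: A1 = 4; d = -25; remainder = value at the root: 8*(-25)^3 + 7*(-25)^2 + 7*(-25)^1 - 7 = (-125000) + (4375) + (-175) + (-7) = -120807; answer -120807
Part III: A2 = -120807; r = 29; f(2) = 3*(-27) - 2*(29) = -139; iterating: f(2)=-139, f(3)=-363, f(4)=-811, f(5)=-1707, f(6)=-3499, f(7)=-7083, f(8)=-14251, f(9)=-28587, f(10)=-57259, f(11)=-114603, f(12)=-229291, f(13)=-458667, f(14)=-917419, f(15)=-1834923; answer -1834923

-1834923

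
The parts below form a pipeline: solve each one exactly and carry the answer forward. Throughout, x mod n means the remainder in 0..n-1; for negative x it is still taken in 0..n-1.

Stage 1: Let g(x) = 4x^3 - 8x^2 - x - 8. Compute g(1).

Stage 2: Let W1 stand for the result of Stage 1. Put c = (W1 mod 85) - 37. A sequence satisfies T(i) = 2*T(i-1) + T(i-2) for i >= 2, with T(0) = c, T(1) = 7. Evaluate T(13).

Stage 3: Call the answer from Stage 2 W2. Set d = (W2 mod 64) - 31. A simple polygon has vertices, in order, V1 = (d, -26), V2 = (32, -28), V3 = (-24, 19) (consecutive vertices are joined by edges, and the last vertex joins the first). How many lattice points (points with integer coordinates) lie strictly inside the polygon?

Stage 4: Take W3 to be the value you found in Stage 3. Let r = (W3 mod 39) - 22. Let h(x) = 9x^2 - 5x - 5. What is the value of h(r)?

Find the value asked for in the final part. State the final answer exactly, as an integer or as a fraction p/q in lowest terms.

Stage 1: 4*(1)^3 - 8*(1)^2 - 1*(1)^1 - 8 = (4) + (-8) + (-1) + (-8) = -13; answer -13
Stage 2: W1 = -13; c = 35; T(2) = 2*(7) + 1*(35) = 49; iterating: T(2)=49, T(3)=105, T(4)=259, T(5)=623, T(6)=1505, T(7)=3633, T(8)=8771, T(9)=21175, T(10)=51121, T(11)=123417, T(12)=297955, T(13)=719327; answer 719327
Stage 3: W2 = 719327; d = 0; cross terms: (0*-28 - 32*-26)=832, (32*19 - -24*-28)=-64, (-24*-26 - 0*19)=624; twice the area = |1392| = 1392; area = 696; boundary points = 2 + 1 + 3 = 6; strictly interior points = area - boundary/2 + 1 = 694; answer 694
Stage 4: W3 = 694; r = 9; 9*(9)^2 - 5*(9)^1 - 5 = (729) + (-45) + (-5) = 679; answer 679

679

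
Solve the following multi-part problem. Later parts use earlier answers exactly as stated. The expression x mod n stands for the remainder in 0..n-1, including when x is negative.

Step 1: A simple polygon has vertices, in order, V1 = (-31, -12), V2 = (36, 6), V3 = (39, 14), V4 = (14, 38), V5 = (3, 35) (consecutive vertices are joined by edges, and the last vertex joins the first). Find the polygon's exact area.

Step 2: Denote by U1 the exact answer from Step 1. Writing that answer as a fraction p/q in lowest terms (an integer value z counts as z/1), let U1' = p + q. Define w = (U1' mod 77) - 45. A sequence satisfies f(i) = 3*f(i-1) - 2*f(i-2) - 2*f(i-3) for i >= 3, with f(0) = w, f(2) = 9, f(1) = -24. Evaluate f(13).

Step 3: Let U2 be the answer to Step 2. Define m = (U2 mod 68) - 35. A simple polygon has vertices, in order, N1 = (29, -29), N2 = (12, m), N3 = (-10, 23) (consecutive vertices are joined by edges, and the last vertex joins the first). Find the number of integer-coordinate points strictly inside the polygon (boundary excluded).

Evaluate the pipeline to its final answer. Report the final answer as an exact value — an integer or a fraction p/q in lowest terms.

Step 1: cross terms: (-31*6 - 36*-12)=246, (36*14 - 39*6)=270, (39*38 - 14*14)=1286, (14*35 - 3*38)=376, (3*-12 - -31*35)=1049; twice the area = |3227| = 3227; area = 3227/2; answer 3227/2
Step 2: U1 = 3227/2; threaded value p + q = 3229; w = 27; f(3) = 3*(9) - 2*(-24) - 2*(27) = 21; iterating: f(3)=21, f(4)=93, f(5)=219, f(6)=429, f(7)=663, f(8)=693, f(9)=-105, f(10)=-3027, f(11)=-10257, f(12)=-24507, f(13)=-46953; answer -46953
Step 3: U2 = -46953; m = 0; cross terms: (29*0 - 12*-29)=348, (12*23 - -10*0)=276, (-10*-29 - 29*23)=-377; twice the area = |247| = 247; area = 247/2; boundary points = 1 + 1 + 13 = 15; strictly interior points = area - boundary/2 + 1 = 117; answer 117

117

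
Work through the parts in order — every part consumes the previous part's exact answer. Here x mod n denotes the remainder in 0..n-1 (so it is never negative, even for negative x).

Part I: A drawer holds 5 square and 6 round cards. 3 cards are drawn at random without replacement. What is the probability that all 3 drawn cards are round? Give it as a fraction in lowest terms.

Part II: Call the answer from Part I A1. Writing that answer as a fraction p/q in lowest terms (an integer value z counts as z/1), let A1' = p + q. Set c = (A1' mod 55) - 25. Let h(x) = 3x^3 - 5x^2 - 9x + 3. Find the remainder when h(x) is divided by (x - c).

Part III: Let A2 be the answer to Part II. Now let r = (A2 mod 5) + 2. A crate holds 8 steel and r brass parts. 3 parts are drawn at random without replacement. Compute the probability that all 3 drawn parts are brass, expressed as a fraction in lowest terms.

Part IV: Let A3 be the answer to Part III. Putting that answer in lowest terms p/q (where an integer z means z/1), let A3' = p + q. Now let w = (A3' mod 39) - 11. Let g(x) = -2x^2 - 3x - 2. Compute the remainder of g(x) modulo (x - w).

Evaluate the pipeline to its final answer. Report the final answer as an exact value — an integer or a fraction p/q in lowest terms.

-121

Part I: total draws C(11,3) = 165; favorable C(6,3) = 20; P = 4/33; answer 4/33
Part II: A1 = 4/33; threaded value p + q = 37; c = 12; remainder = value at the root: 3*(12)^3 - 5*(12)^2 - 9*(12)^1 + 3 = (5184) + (-720) + (-108) + (3) = 4359; answer 4359
Part III: A2 = 4359; r = 6; total draws C(14,3) = 364; favorable C(6,3) = 20; P = 5/91; answer 5/91
Part IV: A3 = 5/91; threaded value p + q = 96; w = 7; remainder = value at the root: -2*(7)^2 - 3*(7)^1 - 2 = (-98) + (-21) + (-2) = -121; answer -121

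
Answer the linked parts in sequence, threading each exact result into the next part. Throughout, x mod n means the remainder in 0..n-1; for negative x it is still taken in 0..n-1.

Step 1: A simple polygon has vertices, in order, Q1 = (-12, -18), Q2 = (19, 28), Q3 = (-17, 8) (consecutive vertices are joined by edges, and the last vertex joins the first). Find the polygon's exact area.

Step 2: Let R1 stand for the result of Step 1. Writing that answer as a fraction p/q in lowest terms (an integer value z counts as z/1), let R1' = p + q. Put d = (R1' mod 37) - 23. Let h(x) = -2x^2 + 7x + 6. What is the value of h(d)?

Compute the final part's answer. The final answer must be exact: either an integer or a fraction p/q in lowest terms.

Step 1: cross terms: (-12*28 - 19*-18)=6, (19*8 - -17*28)=628, (-17*-18 - -12*8)=402; twice the area = |1036| = 1036; area = 518; answer 518
Step 2: R1 = 518; threaded value p + q = 519; d = -22; -2*(-22)^2 + 7*(-22)^1 + 6 = (-968) + (-154) + (6) = -1116; answer -1116

-1116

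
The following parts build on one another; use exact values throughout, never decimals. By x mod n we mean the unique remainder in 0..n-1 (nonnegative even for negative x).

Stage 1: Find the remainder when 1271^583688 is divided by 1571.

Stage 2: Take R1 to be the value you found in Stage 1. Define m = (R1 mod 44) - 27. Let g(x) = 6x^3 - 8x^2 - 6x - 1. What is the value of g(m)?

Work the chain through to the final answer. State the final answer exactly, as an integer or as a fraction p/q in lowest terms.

Stage 1: squarings mod 1571: 1271^1=1271, 1271^2=453, 1271^4=979, 1271^8=131, 1271^16=1451, 1271^32=261, 1271^64=568, 1271^128=569, 1271^256=135, 1271^512=944, 1271^1024=379, 1271^2048=680, 1271^4096=526, 1271^8192=180, 1271^16384=980, 1271^32768=519, 1271^65536=720, 1271^131072=1541, 1271^262144=900, 1271^524288=935; 1271^583688 = 1271^8 * 1271^2048 * 1271^8192 * 1271^16384 * 1271^32768 * 1271^524288 = 372 (mod 1571); answer 372
Stage 2: R1 = 372; m = -7; 6*(-7)^3 - 8*(-7)^2 - 6*(-7)^1 - 1 = (-2058) + (-392) + (42) + (-1) = -2409; answer -2409

-2409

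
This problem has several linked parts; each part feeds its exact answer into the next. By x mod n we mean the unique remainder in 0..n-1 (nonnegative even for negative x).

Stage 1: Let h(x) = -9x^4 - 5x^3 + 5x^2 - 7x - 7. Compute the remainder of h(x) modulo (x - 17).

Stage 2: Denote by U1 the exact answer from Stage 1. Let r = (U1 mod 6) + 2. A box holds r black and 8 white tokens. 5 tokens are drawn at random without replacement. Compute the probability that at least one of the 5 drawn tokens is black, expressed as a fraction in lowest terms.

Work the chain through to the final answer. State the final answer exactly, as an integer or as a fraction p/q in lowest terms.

29/33

Stage 1: remainder = value at the root: -9*(17)^4 - 5*(17)^3 + 5*(17)^2 - 7*(17)^1 - 7 = (-751689) + (-24565) + (1445) + (-119) + (-7) = -774935; answer -774935
Stage 2: U1 = -774935; r = 3; total draws C(11,5) = 462; complement C(8,5) = 56; favorable 462 - 56 = 406; P = 29/33; answer 29/33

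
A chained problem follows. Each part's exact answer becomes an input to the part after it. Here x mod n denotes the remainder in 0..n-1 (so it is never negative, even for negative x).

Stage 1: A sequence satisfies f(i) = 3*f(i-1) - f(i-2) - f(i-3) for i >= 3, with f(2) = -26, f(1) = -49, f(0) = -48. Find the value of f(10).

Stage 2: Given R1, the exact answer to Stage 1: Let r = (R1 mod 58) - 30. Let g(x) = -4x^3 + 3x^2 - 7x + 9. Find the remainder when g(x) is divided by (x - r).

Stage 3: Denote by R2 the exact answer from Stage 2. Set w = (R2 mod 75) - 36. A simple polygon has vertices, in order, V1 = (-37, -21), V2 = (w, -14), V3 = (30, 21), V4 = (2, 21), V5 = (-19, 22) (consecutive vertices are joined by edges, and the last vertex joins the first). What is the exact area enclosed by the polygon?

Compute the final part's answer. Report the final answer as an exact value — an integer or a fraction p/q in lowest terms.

Stage 1: f(3) = 3*(-26) - 1*(-49) - 1*(-48) = 19; iterating: f(3)=19, f(4)=132, f(5)=403, f(6)=1058, f(7)=2639, f(8)=6456, f(9)=15671, f(10)=37918; answer 37918
Stage 2: R1 = 37918; r = 14; remainder = value at the root: -4*(14)^3 + 3*(14)^2 - 7*(14)^1 + 9 = (-10976) + (588) + (-98) + (9) = -10477; answer -10477
Stage 3: R2 = -10477; w = -13; cross terms: (-37*-14 - -13*-21)=245, (-13*21 - 30*-14)=147, (30*21 - 2*21)=588, (2*22 - -19*21)=443, (-19*-21 - -37*22)=1213; twice the area = |2636| = 2636; area = 1318; answer 1318

1318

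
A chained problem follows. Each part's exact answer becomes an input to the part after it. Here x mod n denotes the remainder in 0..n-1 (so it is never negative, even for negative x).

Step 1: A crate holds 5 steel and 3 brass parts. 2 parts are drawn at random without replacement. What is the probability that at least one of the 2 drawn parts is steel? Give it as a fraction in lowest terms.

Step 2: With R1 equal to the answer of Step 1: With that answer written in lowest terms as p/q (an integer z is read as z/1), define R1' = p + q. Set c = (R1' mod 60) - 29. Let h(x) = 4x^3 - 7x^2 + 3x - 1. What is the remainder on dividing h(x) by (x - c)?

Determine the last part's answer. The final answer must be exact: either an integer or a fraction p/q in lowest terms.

Step 1: total draws C(8,2) = 28; complement C(3,2) = 3; favorable 28 - 3 = 25; P = 25/28; answer 25/28
Step 2: R1 = 25/28; threaded value p + q = 53; c = 24; remainder = value at the root: 4*(24)^3 - 7*(24)^2 + 3*(24)^1 - 1 = (55296) + (-4032) + (72) + (-1) = 51335; answer 51335

51335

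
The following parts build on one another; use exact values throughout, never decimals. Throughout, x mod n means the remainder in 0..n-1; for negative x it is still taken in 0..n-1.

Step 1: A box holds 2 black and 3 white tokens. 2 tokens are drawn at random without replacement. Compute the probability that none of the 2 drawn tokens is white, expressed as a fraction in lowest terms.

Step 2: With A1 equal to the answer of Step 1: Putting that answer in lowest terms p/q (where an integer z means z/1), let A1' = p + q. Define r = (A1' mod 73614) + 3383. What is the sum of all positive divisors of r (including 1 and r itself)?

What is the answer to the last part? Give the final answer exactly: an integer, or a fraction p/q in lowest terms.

Step 1: total draws C(5,2) = 10; favorable C(2,2) = 1; P = 1/10; answer 1/10
Step 2: A1 = 1/10; threaded value p + q = 11; r = 3394; 3394 = 2 * 1697; sigma = (1 + 2) * (1 + 1697) = 3 * 1698 = 5094; answer 5094

5094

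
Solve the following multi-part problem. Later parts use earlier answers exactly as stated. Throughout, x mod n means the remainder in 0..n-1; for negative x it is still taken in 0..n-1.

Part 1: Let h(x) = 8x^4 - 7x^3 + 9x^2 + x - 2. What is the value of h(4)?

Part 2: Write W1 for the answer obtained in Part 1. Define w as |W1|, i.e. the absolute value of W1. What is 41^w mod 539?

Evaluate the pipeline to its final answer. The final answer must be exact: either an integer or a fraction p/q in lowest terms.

267

Part 1: 8*(4)^4 - 7*(4)^3 + 9*(4)^2 + 1*(4)^1 - 2 = (2048) + (-448) + (144) + (4) + (-2) = 1746; answer 1746
Part 2: W1 = 1746; w = 1746; squarings mod 539: 41^1=41, 41^2=64, 41^4=323, 41^8=302, 41^16=113, 41^32=372, 41^64=400, 41^128=456, 41^256=421, 41^512=449, 41^1024=15; 41^1746 = 41^2 * 41^16 * 41^64 * 41^128 * 41^512 * 41^1024 = 267 (mod 539); answer 267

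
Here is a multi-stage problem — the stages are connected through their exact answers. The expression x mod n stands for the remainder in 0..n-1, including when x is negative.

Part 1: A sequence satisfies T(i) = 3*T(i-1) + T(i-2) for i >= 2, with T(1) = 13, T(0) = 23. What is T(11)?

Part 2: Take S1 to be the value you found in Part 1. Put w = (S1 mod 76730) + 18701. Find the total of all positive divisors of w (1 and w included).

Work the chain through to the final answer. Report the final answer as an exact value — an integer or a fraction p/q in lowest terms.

Part 1: T(2) = 3*(13) + 1*(23) = 62; iterating: T(2)=62, T(3)=199, T(4)=659, T(5)=2176, T(6)=7187, T(7)=23737, T(8)=78398, T(9)=258931, T(10)=855191, T(11)=2824504; answer 2824504
Part 2: S1 = 2824504; w = 80925; 80925 = 3 * 5^2 * 13 * 83; sigma = (1 + 3) * (1 + 5 + 25) * (1 + 13) * (1 + 83) = 4 * 31 * 14 * 84 = 145824; answer 145824

145824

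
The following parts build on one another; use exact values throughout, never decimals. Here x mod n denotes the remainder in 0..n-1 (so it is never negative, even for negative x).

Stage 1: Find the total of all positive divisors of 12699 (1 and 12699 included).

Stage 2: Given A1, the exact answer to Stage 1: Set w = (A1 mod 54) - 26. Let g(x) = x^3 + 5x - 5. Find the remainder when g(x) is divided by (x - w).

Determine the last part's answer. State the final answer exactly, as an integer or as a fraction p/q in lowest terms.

-17711

Stage 1: 12699 = 3^2 * 17 * 83; sigma = (1 + 3 + 9) * (1 + 17) * (1 + 83) = 13 * 18 * 84 = 19656; answer 19656
Stage 2: A1 = 19656; w = -26; remainder = value at the root: 1*(-26)^3 + 5*(-26)^1 - 5 = (-17576) + (-130) + (-5) = -17711; answer -17711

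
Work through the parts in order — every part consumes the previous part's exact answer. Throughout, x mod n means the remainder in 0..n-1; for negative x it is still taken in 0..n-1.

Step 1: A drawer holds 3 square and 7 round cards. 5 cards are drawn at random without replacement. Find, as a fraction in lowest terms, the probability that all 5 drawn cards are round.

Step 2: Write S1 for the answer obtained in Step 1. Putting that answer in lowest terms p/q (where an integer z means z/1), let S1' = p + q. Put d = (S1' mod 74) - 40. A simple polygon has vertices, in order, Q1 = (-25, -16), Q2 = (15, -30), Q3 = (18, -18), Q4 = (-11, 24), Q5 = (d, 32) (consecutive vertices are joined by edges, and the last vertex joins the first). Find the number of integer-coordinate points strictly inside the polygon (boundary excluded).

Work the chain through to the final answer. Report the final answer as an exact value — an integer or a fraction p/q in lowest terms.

Step 1: total draws C(10,5) = 252; favorable C(7,5) = 21; P = 1/12; answer 1/12
Step 2: S1 = 1/12; threaded value p + q = 13; d = -27; cross terms: (-25*-30 - 15*-16)=990, (15*-18 - 18*-30)=270, (18*24 - -11*-18)=234, (-11*32 - -27*24)=296, (-27*-16 - -25*32)=1232; twice the area = |3022| = 3022; area = 1511; boundary points = 2 + 3 + 1 + 8 + 2 = 16; strictly interior points = area - boundary/2 + 1 = 1504; answer 1504

1504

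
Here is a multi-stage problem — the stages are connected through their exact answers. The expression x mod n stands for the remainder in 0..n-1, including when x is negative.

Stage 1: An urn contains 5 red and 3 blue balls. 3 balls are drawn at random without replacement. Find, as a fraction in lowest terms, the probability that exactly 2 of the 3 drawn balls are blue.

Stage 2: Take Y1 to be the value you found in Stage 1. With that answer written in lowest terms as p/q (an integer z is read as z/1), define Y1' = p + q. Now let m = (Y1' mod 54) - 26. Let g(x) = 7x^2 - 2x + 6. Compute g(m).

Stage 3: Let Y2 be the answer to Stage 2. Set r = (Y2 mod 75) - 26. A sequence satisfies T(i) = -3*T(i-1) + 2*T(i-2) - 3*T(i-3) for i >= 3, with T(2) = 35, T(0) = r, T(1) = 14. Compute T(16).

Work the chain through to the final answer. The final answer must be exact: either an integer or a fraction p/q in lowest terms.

4847290027

Stage 1: total draws C(8,3) = 56; favorable C(3,2)*C(5,1) = 15; P = 15/56; answer 15/56
Stage 2: Y1 = 15/56; threaded value p + q = 71; m = -9; 7*(-9)^2 - 2*(-9)^1 + 6 = (567) + (18) + (6) = 591; answer 591
Stage 3: Y2 = 591; r = 40; T(3) = -3*(35) + 2*(14) - 3*(40) = -197; iterating: T(3)=-197, T(4)=619, T(5)=-2356, T(6)=8897, T(7)=-33260, T(8)=124642, T(9)=-467137, T(10)=1750475, T(11)=-6559625, T(12)=24581236, T(13)=-92114383, T(14)=345184496, T(15)=-1293525962, T(16)=4847290027; answer 4847290027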